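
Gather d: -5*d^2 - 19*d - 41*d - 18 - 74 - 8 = -5*d^2 - 60*d - 100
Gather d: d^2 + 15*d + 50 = d^2 + 15*d + 50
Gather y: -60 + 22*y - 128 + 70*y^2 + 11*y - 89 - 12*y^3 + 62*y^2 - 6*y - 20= -12*y^3 + 132*y^2 + 27*y - 297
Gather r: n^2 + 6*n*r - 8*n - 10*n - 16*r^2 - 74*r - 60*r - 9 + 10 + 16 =n^2 - 18*n - 16*r^2 + r*(6*n - 134) + 17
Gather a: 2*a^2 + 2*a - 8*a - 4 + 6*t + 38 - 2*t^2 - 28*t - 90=2*a^2 - 6*a - 2*t^2 - 22*t - 56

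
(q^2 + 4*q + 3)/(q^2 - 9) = (q + 1)/(q - 3)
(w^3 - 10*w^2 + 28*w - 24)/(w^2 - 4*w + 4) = w - 6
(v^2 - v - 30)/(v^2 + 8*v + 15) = (v - 6)/(v + 3)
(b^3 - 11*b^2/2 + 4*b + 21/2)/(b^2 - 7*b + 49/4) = 2*(b^2 - 2*b - 3)/(2*b - 7)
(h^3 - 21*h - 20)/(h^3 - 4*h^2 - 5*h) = (h + 4)/h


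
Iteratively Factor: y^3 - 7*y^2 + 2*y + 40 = (y - 5)*(y^2 - 2*y - 8) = (y - 5)*(y + 2)*(y - 4)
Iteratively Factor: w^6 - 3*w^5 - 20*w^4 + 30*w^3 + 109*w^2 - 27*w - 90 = (w + 1)*(w^5 - 4*w^4 - 16*w^3 + 46*w^2 + 63*w - 90) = (w - 3)*(w + 1)*(w^4 - w^3 - 19*w^2 - 11*w + 30) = (w - 3)*(w + 1)*(w + 3)*(w^3 - 4*w^2 - 7*w + 10) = (w - 3)*(w + 1)*(w + 2)*(w + 3)*(w^2 - 6*w + 5) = (w - 3)*(w - 1)*(w + 1)*(w + 2)*(w + 3)*(w - 5)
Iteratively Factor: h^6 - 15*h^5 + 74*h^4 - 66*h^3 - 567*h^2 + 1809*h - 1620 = (h + 3)*(h^5 - 18*h^4 + 128*h^3 - 450*h^2 + 783*h - 540) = (h - 3)*(h + 3)*(h^4 - 15*h^3 + 83*h^2 - 201*h + 180) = (h - 4)*(h - 3)*(h + 3)*(h^3 - 11*h^2 + 39*h - 45) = (h - 4)*(h - 3)^2*(h + 3)*(h^2 - 8*h + 15) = (h - 4)*(h - 3)^3*(h + 3)*(h - 5)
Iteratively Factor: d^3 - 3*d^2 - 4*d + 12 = (d - 2)*(d^2 - d - 6) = (d - 3)*(d - 2)*(d + 2)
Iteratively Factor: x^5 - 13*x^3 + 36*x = (x + 3)*(x^4 - 3*x^3 - 4*x^2 + 12*x) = (x - 2)*(x + 3)*(x^3 - x^2 - 6*x) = (x - 2)*(x + 2)*(x + 3)*(x^2 - 3*x) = x*(x - 2)*(x + 2)*(x + 3)*(x - 3)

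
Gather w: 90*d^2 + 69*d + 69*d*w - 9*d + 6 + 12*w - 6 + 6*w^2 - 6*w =90*d^2 + 60*d + 6*w^2 + w*(69*d + 6)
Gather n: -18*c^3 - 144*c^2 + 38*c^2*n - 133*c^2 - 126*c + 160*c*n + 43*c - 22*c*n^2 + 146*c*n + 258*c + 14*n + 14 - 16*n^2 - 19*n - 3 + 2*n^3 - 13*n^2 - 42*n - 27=-18*c^3 - 277*c^2 + 175*c + 2*n^3 + n^2*(-22*c - 29) + n*(38*c^2 + 306*c - 47) - 16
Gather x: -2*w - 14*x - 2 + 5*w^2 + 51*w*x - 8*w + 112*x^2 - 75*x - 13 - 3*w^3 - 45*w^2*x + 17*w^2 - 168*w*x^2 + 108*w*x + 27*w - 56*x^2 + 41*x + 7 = -3*w^3 + 22*w^2 + 17*w + x^2*(56 - 168*w) + x*(-45*w^2 + 159*w - 48) - 8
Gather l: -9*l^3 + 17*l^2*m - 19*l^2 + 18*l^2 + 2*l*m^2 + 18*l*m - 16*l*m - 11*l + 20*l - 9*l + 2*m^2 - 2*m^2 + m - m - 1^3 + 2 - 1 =-9*l^3 + l^2*(17*m - 1) + l*(2*m^2 + 2*m)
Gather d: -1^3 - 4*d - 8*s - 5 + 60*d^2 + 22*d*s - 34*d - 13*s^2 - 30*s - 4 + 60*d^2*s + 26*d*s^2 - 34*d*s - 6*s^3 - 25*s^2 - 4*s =d^2*(60*s + 60) + d*(26*s^2 - 12*s - 38) - 6*s^3 - 38*s^2 - 42*s - 10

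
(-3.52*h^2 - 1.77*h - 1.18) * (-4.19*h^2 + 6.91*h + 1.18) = 14.7488*h^4 - 16.9069*h^3 - 11.4401*h^2 - 10.2424*h - 1.3924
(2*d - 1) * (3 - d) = -2*d^2 + 7*d - 3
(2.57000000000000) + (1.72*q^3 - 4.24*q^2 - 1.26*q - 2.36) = 1.72*q^3 - 4.24*q^2 - 1.26*q + 0.21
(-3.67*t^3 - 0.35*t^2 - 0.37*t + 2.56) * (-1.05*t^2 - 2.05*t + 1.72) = 3.8535*t^5 + 7.891*t^4 - 5.2064*t^3 - 2.5315*t^2 - 5.8844*t + 4.4032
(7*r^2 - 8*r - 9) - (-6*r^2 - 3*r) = 13*r^2 - 5*r - 9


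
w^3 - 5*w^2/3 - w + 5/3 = (w - 5/3)*(w - 1)*(w + 1)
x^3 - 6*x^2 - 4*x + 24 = (x - 6)*(x - 2)*(x + 2)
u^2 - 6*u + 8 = (u - 4)*(u - 2)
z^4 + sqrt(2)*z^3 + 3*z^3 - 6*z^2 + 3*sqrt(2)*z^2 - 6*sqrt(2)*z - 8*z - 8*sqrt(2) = (z - 2)*(z + 1)*(z + 4)*(z + sqrt(2))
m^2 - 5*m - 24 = (m - 8)*(m + 3)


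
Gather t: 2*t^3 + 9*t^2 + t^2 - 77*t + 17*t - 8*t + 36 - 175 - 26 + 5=2*t^3 + 10*t^2 - 68*t - 160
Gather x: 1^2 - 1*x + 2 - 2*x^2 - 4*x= -2*x^2 - 5*x + 3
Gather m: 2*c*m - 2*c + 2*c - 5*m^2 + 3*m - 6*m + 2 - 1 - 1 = -5*m^2 + m*(2*c - 3)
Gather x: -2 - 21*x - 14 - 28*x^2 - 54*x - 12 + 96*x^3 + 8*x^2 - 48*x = 96*x^3 - 20*x^2 - 123*x - 28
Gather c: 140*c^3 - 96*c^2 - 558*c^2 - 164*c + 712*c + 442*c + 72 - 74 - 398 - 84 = 140*c^3 - 654*c^2 + 990*c - 484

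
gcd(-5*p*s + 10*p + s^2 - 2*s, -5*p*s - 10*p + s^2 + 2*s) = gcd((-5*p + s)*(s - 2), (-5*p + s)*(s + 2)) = 5*p - s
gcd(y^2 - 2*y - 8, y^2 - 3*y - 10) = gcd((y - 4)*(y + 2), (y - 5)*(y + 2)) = y + 2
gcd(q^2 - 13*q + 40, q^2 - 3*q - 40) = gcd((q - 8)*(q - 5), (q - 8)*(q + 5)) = q - 8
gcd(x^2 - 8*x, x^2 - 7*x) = x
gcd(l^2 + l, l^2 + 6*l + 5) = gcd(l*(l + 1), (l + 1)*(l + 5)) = l + 1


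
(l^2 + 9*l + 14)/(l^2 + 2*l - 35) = (l + 2)/(l - 5)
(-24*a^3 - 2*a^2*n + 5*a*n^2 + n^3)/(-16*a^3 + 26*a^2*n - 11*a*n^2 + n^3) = (12*a^2 + 7*a*n + n^2)/(8*a^2 - 9*a*n + n^2)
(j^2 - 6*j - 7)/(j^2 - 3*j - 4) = (j - 7)/(j - 4)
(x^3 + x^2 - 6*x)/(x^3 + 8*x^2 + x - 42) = x/(x + 7)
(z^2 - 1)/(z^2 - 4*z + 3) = (z + 1)/(z - 3)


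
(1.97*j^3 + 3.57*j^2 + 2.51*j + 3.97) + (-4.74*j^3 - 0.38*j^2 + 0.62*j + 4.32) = -2.77*j^3 + 3.19*j^2 + 3.13*j + 8.29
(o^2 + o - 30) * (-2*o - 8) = -2*o^3 - 10*o^2 + 52*o + 240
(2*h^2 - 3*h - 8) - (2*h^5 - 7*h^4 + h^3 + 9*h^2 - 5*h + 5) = -2*h^5 + 7*h^4 - h^3 - 7*h^2 + 2*h - 13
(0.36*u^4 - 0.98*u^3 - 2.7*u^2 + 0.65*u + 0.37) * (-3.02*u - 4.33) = -1.0872*u^5 + 1.4008*u^4 + 12.3974*u^3 + 9.728*u^2 - 3.9319*u - 1.6021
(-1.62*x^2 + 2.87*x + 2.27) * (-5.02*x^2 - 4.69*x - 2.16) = 8.1324*x^4 - 6.8096*x^3 - 21.3565*x^2 - 16.8455*x - 4.9032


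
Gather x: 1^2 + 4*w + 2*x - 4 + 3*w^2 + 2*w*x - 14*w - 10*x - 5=3*w^2 - 10*w + x*(2*w - 8) - 8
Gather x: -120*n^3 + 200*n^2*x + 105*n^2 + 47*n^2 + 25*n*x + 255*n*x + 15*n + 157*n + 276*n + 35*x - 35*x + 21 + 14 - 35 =-120*n^3 + 152*n^2 + 448*n + x*(200*n^2 + 280*n)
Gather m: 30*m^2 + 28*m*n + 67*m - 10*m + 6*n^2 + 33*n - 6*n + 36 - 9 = 30*m^2 + m*(28*n + 57) + 6*n^2 + 27*n + 27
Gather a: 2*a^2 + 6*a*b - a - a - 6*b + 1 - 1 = 2*a^2 + a*(6*b - 2) - 6*b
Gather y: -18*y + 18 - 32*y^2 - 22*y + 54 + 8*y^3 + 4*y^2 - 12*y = 8*y^3 - 28*y^2 - 52*y + 72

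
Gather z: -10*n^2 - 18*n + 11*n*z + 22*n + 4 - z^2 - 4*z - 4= -10*n^2 + 4*n - z^2 + z*(11*n - 4)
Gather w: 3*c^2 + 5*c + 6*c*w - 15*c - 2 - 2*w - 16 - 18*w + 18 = 3*c^2 - 10*c + w*(6*c - 20)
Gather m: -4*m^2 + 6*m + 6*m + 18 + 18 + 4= -4*m^2 + 12*m + 40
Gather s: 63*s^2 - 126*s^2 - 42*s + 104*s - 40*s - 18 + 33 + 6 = -63*s^2 + 22*s + 21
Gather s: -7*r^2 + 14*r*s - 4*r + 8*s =-7*r^2 - 4*r + s*(14*r + 8)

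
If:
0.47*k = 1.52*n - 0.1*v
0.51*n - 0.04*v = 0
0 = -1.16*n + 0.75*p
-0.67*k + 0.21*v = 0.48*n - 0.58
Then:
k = -0.16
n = -0.31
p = -0.49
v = -4.00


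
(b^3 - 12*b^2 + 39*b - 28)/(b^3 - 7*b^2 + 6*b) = (b^2 - 11*b + 28)/(b*(b - 6))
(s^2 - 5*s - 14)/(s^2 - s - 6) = (s - 7)/(s - 3)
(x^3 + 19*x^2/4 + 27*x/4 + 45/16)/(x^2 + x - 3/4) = (8*x^2 + 26*x + 15)/(4*(2*x - 1))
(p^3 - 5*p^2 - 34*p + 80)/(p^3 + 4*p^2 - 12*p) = (p^2 - 3*p - 40)/(p*(p + 6))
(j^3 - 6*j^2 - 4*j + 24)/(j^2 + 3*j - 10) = (j^2 - 4*j - 12)/(j + 5)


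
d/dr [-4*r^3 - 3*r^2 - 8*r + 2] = -12*r^2 - 6*r - 8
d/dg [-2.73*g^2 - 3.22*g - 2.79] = -5.46*g - 3.22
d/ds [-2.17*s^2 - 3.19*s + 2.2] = -4.34*s - 3.19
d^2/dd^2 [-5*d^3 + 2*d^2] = 4 - 30*d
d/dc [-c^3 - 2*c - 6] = -3*c^2 - 2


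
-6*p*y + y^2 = y*(-6*p + y)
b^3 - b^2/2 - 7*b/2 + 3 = (b - 3/2)*(b - 1)*(b + 2)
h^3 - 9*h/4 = h*(h - 3/2)*(h + 3/2)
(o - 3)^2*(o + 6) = o^3 - 27*o + 54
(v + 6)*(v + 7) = v^2 + 13*v + 42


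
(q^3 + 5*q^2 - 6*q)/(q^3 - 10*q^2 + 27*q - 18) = q*(q + 6)/(q^2 - 9*q + 18)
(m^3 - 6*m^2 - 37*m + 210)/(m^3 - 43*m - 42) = (m - 5)/(m + 1)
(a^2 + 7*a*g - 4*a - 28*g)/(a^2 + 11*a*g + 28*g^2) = (a - 4)/(a + 4*g)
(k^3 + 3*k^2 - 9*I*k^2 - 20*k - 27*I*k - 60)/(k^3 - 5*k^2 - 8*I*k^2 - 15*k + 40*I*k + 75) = (k^2 + k*(3 - 4*I) - 12*I)/(k^2 - k*(5 + 3*I) + 15*I)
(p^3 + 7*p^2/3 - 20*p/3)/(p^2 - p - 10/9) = 3*p*(p + 4)/(3*p + 2)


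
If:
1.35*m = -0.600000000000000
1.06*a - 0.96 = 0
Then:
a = 0.91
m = -0.44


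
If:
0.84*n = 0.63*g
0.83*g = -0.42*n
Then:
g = 0.00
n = 0.00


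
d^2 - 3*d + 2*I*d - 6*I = (d - 3)*(d + 2*I)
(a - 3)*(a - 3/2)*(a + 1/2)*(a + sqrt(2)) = a^4 - 4*a^3 + sqrt(2)*a^3 - 4*sqrt(2)*a^2 + 9*a^2/4 + 9*a/4 + 9*sqrt(2)*a/4 + 9*sqrt(2)/4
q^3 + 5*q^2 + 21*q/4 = q*(q + 3/2)*(q + 7/2)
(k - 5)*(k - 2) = k^2 - 7*k + 10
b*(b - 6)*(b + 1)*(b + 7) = b^4 + 2*b^3 - 41*b^2 - 42*b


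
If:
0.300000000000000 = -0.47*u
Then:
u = -0.64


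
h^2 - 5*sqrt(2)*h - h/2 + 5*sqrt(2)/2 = (h - 1/2)*(h - 5*sqrt(2))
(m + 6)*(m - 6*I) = m^2 + 6*m - 6*I*m - 36*I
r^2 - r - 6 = (r - 3)*(r + 2)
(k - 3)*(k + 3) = k^2 - 9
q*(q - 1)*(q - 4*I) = q^3 - q^2 - 4*I*q^2 + 4*I*q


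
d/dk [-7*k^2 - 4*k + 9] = -14*k - 4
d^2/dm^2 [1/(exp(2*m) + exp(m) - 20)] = (2*(2*exp(m) + 1)^2*exp(m) - (4*exp(m) + 1)*(exp(2*m) + exp(m) - 20))*exp(m)/(exp(2*m) + exp(m) - 20)^3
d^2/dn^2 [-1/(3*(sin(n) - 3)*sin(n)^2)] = (3 - 11/sin(n) + 8/sin(n)^2 + 16/sin(n)^3 - 18/sin(n)^4)/(sin(n) - 3)^3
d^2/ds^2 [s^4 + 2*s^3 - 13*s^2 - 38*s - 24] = 12*s^2 + 12*s - 26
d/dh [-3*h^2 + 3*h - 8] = 3 - 6*h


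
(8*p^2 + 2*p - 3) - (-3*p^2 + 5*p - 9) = 11*p^2 - 3*p + 6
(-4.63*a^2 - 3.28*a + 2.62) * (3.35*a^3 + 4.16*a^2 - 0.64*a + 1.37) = -15.5105*a^5 - 30.2488*a^4 - 1.9046*a^3 + 6.6553*a^2 - 6.1704*a + 3.5894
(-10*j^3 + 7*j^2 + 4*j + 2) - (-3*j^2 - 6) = -10*j^3 + 10*j^2 + 4*j + 8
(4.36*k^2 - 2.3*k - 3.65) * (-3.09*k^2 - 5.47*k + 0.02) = -13.4724*k^4 - 16.7422*k^3 + 23.9467*k^2 + 19.9195*k - 0.073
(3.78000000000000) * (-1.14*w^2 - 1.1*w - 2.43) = -4.3092*w^2 - 4.158*w - 9.1854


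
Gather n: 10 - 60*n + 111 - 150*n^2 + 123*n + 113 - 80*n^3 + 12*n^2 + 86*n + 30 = -80*n^3 - 138*n^2 + 149*n + 264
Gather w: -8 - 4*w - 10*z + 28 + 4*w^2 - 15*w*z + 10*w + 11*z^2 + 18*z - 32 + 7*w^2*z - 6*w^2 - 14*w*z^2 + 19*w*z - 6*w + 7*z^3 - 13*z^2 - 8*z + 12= w^2*(7*z - 2) + w*(-14*z^2 + 4*z) + 7*z^3 - 2*z^2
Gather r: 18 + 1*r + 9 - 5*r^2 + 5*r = -5*r^2 + 6*r + 27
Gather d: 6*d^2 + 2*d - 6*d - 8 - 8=6*d^2 - 4*d - 16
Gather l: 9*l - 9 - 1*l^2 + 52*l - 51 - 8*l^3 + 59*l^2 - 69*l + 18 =-8*l^3 + 58*l^2 - 8*l - 42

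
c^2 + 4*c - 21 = (c - 3)*(c + 7)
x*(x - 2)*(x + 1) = x^3 - x^2 - 2*x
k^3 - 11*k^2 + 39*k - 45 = (k - 5)*(k - 3)^2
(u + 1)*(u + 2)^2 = u^3 + 5*u^2 + 8*u + 4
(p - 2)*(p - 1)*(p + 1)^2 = p^4 - p^3 - 3*p^2 + p + 2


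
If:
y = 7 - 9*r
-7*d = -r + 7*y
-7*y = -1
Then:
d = -5/147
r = 16/21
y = 1/7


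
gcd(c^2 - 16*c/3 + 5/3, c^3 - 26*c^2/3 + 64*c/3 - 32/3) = 1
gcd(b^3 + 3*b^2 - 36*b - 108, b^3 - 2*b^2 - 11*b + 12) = b + 3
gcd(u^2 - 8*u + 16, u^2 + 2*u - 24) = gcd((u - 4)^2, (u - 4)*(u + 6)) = u - 4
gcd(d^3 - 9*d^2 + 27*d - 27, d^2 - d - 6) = d - 3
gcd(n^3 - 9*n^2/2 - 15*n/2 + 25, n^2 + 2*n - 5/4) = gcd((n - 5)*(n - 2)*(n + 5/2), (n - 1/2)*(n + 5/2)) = n + 5/2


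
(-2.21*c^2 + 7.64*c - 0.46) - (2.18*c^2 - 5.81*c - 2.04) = -4.39*c^2 + 13.45*c + 1.58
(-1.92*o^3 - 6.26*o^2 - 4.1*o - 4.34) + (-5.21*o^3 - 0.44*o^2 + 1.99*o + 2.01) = -7.13*o^3 - 6.7*o^2 - 2.11*o - 2.33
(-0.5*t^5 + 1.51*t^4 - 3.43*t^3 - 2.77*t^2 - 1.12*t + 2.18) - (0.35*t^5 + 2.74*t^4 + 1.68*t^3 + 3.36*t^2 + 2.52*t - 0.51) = -0.85*t^5 - 1.23*t^4 - 5.11*t^3 - 6.13*t^2 - 3.64*t + 2.69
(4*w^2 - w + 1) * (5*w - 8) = 20*w^3 - 37*w^2 + 13*w - 8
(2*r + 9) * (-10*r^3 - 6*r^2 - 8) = -20*r^4 - 102*r^3 - 54*r^2 - 16*r - 72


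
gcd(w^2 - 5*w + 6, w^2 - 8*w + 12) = w - 2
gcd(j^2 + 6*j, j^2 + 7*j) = j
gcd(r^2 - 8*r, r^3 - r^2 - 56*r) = r^2 - 8*r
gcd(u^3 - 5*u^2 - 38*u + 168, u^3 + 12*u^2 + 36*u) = u + 6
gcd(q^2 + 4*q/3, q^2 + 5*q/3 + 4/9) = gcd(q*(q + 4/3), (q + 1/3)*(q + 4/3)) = q + 4/3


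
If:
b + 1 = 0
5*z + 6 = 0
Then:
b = -1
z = -6/5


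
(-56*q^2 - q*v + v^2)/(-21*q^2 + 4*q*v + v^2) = (8*q - v)/(3*q - v)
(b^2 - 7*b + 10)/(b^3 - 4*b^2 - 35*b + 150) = (b - 2)/(b^2 + b - 30)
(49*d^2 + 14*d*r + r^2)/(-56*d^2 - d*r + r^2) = (7*d + r)/(-8*d + r)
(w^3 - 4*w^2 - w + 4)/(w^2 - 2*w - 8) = (w^2 - 1)/(w + 2)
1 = 1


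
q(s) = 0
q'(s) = 0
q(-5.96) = 0.00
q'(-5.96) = 0.00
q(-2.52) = 0.00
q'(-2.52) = 0.00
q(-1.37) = 0.00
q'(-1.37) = 0.00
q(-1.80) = 0.00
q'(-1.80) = 0.00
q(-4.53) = 0.00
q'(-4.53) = 0.00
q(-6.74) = 0.00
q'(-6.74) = 0.00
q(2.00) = 0.00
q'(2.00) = 0.00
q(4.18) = 0.00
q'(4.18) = 0.00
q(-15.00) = 0.00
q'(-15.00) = 0.00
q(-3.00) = 0.00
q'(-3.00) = 0.00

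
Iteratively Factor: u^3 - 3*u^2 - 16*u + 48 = (u - 4)*(u^2 + u - 12) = (u - 4)*(u - 3)*(u + 4)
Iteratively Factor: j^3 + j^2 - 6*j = (j - 2)*(j^2 + 3*j) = (j - 2)*(j + 3)*(j)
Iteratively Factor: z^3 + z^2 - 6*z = (z)*(z^2 + z - 6) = z*(z - 2)*(z + 3)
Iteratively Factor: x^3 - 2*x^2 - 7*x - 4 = (x + 1)*(x^2 - 3*x - 4) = (x + 1)^2*(x - 4)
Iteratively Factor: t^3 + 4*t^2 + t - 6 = (t + 2)*(t^2 + 2*t - 3) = (t - 1)*(t + 2)*(t + 3)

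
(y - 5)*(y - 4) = y^2 - 9*y + 20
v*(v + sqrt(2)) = v^2 + sqrt(2)*v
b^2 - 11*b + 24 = (b - 8)*(b - 3)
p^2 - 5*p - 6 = (p - 6)*(p + 1)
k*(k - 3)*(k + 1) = k^3 - 2*k^2 - 3*k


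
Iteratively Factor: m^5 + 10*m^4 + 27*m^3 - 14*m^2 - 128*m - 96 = (m - 2)*(m^4 + 12*m^3 + 51*m^2 + 88*m + 48) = (m - 2)*(m + 4)*(m^3 + 8*m^2 + 19*m + 12) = (m - 2)*(m + 1)*(m + 4)*(m^2 + 7*m + 12) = (m - 2)*(m + 1)*(m + 4)^2*(m + 3)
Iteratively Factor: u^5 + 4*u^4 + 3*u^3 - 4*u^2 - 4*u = (u + 2)*(u^4 + 2*u^3 - u^2 - 2*u) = u*(u + 2)*(u^3 + 2*u^2 - u - 2) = u*(u - 1)*(u + 2)*(u^2 + 3*u + 2) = u*(u - 1)*(u + 1)*(u + 2)*(u + 2)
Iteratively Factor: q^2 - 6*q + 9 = (q - 3)*(q - 3)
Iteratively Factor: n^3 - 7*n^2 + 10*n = (n)*(n^2 - 7*n + 10) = n*(n - 2)*(n - 5)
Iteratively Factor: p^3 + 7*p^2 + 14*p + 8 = (p + 1)*(p^2 + 6*p + 8) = (p + 1)*(p + 2)*(p + 4)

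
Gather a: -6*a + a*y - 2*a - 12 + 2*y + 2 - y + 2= a*(y - 8) + y - 8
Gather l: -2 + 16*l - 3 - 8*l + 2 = 8*l - 3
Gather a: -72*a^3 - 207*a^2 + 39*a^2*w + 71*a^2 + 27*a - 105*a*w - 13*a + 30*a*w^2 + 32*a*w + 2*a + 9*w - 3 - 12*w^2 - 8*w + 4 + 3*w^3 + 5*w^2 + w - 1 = -72*a^3 + a^2*(39*w - 136) + a*(30*w^2 - 73*w + 16) + 3*w^3 - 7*w^2 + 2*w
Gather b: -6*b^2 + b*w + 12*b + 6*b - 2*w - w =-6*b^2 + b*(w + 18) - 3*w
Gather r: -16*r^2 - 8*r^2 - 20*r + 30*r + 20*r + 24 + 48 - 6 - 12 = -24*r^2 + 30*r + 54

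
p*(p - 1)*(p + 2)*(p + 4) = p^4 + 5*p^3 + 2*p^2 - 8*p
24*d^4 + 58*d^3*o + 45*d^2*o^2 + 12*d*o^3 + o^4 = (d + o)^2*(4*d + o)*(6*d + o)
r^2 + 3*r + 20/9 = (r + 4/3)*(r + 5/3)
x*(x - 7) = x^2 - 7*x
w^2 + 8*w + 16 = (w + 4)^2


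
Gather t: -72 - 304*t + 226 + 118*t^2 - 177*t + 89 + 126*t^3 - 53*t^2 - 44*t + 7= 126*t^3 + 65*t^2 - 525*t + 250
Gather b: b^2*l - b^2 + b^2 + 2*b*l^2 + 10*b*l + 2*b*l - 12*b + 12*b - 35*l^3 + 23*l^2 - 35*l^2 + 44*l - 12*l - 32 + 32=b^2*l + b*(2*l^2 + 12*l) - 35*l^3 - 12*l^2 + 32*l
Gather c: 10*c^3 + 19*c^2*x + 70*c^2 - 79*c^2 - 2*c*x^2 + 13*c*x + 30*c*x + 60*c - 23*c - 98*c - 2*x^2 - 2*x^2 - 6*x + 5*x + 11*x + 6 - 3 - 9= 10*c^3 + c^2*(19*x - 9) + c*(-2*x^2 + 43*x - 61) - 4*x^2 + 10*x - 6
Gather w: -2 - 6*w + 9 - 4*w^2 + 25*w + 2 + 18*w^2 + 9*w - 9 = 14*w^2 + 28*w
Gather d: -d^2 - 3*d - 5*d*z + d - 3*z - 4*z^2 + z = -d^2 + d*(-5*z - 2) - 4*z^2 - 2*z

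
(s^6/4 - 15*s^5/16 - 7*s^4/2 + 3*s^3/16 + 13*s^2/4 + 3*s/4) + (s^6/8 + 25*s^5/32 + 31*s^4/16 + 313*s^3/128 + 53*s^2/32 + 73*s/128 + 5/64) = 3*s^6/8 - 5*s^5/32 - 25*s^4/16 + 337*s^3/128 + 157*s^2/32 + 169*s/128 + 5/64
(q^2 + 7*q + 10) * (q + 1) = q^3 + 8*q^2 + 17*q + 10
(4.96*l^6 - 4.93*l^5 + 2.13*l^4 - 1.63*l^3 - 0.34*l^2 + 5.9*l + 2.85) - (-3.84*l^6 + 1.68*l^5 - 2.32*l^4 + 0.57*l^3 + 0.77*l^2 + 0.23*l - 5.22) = 8.8*l^6 - 6.61*l^5 + 4.45*l^4 - 2.2*l^3 - 1.11*l^2 + 5.67*l + 8.07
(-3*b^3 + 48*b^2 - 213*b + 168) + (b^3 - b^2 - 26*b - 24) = -2*b^3 + 47*b^2 - 239*b + 144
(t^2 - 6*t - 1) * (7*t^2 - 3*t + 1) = 7*t^4 - 45*t^3 + 12*t^2 - 3*t - 1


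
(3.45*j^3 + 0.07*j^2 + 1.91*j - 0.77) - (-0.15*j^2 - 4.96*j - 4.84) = 3.45*j^3 + 0.22*j^2 + 6.87*j + 4.07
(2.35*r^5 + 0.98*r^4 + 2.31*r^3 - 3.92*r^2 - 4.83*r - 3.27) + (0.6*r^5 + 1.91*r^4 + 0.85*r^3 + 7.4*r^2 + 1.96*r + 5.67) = 2.95*r^5 + 2.89*r^4 + 3.16*r^3 + 3.48*r^2 - 2.87*r + 2.4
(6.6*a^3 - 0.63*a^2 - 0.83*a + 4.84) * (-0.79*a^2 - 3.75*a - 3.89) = -5.214*a^5 - 24.2523*a^4 - 22.6558*a^3 + 1.7396*a^2 - 14.9213*a - 18.8276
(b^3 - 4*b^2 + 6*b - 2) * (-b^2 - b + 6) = -b^5 + 3*b^4 + 4*b^3 - 28*b^2 + 38*b - 12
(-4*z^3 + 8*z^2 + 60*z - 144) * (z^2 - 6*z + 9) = -4*z^5 + 32*z^4 - 24*z^3 - 432*z^2 + 1404*z - 1296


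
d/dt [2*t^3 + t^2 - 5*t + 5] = 6*t^2 + 2*t - 5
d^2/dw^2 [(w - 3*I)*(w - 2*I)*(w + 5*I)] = 6*w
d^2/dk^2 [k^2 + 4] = 2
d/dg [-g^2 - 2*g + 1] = -2*g - 2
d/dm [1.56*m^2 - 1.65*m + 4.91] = 3.12*m - 1.65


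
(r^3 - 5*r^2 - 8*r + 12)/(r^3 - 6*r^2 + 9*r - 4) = (r^2 - 4*r - 12)/(r^2 - 5*r + 4)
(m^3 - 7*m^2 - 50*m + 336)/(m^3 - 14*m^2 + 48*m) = (m + 7)/m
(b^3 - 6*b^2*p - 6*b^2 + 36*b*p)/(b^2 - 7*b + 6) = b*(b - 6*p)/(b - 1)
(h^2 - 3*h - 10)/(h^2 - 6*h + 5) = (h + 2)/(h - 1)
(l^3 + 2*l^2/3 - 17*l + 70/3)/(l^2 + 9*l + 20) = (3*l^2 - 13*l + 14)/(3*(l + 4))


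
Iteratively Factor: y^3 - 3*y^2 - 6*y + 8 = (y + 2)*(y^2 - 5*y + 4) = (y - 4)*(y + 2)*(y - 1)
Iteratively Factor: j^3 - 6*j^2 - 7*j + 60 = (j + 3)*(j^2 - 9*j + 20) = (j - 4)*(j + 3)*(j - 5)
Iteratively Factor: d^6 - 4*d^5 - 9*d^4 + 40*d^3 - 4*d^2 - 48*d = (d - 2)*(d^5 - 2*d^4 - 13*d^3 + 14*d^2 + 24*d) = (d - 2)*(d + 3)*(d^4 - 5*d^3 + 2*d^2 + 8*d) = (d - 2)^2*(d + 3)*(d^3 - 3*d^2 - 4*d) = (d - 2)^2*(d + 1)*(d + 3)*(d^2 - 4*d) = (d - 4)*(d - 2)^2*(d + 1)*(d + 3)*(d)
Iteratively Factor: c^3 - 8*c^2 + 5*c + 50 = (c + 2)*(c^2 - 10*c + 25) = (c - 5)*(c + 2)*(c - 5)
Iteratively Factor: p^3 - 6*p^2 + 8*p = (p - 2)*(p^2 - 4*p) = (p - 4)*(p - 2)*(p)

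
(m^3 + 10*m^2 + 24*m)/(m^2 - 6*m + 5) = m*(m^2 + 10*m + 24)/(m^2 - 6*m + 5)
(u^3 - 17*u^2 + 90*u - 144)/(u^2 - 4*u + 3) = (u^2 - 14*u + 48)/(u - 1)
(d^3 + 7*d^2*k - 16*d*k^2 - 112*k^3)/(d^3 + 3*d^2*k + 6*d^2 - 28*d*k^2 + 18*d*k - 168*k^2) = (d + 4*k)/(d + 6)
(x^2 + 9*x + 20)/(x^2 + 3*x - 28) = (x^2 + 9*x + 20)/(x^2 + 3*x - 28)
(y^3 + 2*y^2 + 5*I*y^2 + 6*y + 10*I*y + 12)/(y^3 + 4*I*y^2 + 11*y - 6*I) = (y + 2)/(y - I)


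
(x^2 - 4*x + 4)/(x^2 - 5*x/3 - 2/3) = 3*(x - 2)/(3*x + 1)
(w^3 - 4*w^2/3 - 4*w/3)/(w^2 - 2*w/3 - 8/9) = 3*w*(w - 2)/(3*w - 4)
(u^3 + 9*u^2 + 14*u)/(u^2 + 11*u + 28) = u*(u + 2)/(u + 4)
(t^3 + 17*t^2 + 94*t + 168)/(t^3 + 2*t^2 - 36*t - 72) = (t^2 + 11*t + 28)/(t^2 - 4*t - 12)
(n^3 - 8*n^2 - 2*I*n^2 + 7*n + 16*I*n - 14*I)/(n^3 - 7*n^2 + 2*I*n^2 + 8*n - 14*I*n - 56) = (n - 1)/(n + 4*I)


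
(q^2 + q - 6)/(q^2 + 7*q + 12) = (q - 2)/(q + 4)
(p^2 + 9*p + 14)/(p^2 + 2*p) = (p + 7)/p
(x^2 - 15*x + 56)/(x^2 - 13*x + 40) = (x - 7)/(x - 5)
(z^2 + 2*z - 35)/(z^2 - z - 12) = (-z^2 - 2*z + 35)/(-z^2 + z + 12)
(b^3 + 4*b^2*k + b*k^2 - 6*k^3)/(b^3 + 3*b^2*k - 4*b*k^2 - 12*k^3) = (b - k)/(b - 2*k)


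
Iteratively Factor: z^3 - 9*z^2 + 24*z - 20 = (z - 2)*(z^2 - 7*z + 10) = (z - 2)^2*(z - 5)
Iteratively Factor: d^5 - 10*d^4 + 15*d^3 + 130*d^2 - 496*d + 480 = (d - 3)*(d^4 - 7*d^3 - 6*d^2 + 112*d - 160) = (d - 3)*(d + 4)*(d^3 - 11*d^2 + 38*d - 40) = (d - 3)*(d - 2)*(d + 4)*(d^2 - 9*d + 20) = (d - 4)*(d - 3)*(d - 2)*(d + 4)*(d - 5)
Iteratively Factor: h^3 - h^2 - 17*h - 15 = (h + 3)*(h^2 - 4*h - 5) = (h - 5)*(h + 3)*(h + 1)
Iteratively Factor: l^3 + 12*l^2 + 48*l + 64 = (l + 4)*(l^2 + 8*l + 16) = (l + 4)^2*(l + 4)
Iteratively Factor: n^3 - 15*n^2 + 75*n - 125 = (n - 5)*(n^2 - 10*n + 25) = (n - 5)^2*(n - 5)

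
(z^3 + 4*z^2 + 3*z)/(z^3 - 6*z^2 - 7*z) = (z + 3)/(z - 7)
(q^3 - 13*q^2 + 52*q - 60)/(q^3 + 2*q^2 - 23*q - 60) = (q^2 - 8*q + 12)/(q^2 + 7*q + 12)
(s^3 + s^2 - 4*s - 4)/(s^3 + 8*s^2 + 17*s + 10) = (s - 2)/(s + 5)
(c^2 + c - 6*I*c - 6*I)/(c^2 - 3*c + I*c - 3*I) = (c^2 + c*(1 - 6*I) - 6*I)/(c^2 + c*(-3 + I) - 3*I)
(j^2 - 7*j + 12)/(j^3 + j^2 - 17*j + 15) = (j - 4)/(j^2 + 4*j - 5)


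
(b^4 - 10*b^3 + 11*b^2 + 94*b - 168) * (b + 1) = b^5 - 9*b^4 + b^3 + 105*b^2 - 74*b - 168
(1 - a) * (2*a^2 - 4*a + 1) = -2*a^3 + 6*a^2 - 5*a + 1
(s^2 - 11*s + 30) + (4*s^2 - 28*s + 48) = 5*s^2 - 39*s + 78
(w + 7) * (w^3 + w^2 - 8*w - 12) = w^4 + 8*w^3 - w^2 - 68*w - 84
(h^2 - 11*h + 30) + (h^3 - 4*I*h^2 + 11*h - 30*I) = h^3 + h^2 - 4*I*h^2 + 30 - 30*I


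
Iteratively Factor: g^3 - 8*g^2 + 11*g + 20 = (g + 1)*(g^2 - 9*g + 20) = (g - 5)*(g + 1)*(g - 4)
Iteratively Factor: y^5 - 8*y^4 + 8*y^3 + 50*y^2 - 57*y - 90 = (y - 3)*(y^4 - 5*y^3 - 7*y^2 + 29*y + 30) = (y - 3)*(y + 2)*(y^3 - 7*y^2 + 7*y + 15) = (y - 3)*(y + 1)*(y + 2)*(y^2 - 8*y + 15) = (y - 3)^2*(y + 1)*(y + 2)*(y - 5)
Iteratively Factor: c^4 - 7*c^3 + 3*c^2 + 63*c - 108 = (c - 3)*(c^3 - 4*c^2 - 9*c + 36) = (c - 3)^2*(c^2 - c - 12) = (c - 3)^2*(c + 3)*(c - 4)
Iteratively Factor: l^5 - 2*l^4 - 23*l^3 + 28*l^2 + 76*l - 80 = (l - 5)*(l^4 + 3*l^3 - 8*l^2 - 12*l + 16) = (l - 5)*(l - 2)*(l^3 + 5*l^2 + 2*l - 8) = (l - 5)*(l - 2)*(l + 4)*(l^2 + l - 2) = (l - 5)*(l - 2)*(l + 2)*(l + 4)*(l - 1)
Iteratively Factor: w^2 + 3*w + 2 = (w + 1)*(w + 2)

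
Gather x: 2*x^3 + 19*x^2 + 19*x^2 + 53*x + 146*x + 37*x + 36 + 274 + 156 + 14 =2*x^3 + 38*x^2 + 236*x + 480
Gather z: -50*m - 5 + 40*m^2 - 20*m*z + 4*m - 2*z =40*m^2 - 46*m + z*(-20*m - 2) - 5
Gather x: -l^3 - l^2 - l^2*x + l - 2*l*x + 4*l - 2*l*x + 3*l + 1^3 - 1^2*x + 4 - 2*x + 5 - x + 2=-l^3 - l^2 + 8*l + x*(-l^2 - 4*l - 4) + 12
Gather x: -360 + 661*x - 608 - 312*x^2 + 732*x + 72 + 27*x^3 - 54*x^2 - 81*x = 27*x^3 - 366*x^2 + 1312*x - 896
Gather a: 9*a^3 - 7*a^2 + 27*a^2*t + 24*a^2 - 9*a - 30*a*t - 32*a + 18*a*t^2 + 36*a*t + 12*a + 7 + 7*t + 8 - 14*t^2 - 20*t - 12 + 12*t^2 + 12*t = 9*a^3 + a^2*(27*t + 17) + a*(18*t^2 + 6*t - 29) - 2*t^2 - t + 3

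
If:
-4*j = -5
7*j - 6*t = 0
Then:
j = 5/4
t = 35/24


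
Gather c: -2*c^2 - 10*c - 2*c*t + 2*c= -2*c^2 + c*(-2*t - 8)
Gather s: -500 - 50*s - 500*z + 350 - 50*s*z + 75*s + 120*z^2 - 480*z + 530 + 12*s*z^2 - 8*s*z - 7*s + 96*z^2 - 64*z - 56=s*(12*z^2 - 58*z + 18) + 216*z^2 - 1044*z + 324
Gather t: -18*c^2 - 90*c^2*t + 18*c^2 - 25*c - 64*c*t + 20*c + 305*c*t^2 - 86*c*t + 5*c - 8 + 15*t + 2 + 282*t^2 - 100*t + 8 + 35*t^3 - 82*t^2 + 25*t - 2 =35*t^3 + t^2*(305*c + 200) + t*(-90*c^2 - 150*c - 60)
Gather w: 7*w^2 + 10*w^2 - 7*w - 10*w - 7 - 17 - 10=17*w^2 - 17*w - 34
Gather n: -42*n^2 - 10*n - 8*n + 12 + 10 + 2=-42*n^2 - 18*n + 24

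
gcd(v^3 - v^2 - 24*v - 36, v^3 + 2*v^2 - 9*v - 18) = v^2 + 5*v + 6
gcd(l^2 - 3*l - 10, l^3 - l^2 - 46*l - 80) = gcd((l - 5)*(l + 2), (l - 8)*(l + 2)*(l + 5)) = l + 2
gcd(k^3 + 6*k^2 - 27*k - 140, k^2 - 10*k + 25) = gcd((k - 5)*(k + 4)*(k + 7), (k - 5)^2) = k - 5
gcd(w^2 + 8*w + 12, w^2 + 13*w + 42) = w + 6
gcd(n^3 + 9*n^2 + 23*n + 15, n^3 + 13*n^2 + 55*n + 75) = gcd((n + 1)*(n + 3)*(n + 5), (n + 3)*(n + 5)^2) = n^2 + 8*n + 15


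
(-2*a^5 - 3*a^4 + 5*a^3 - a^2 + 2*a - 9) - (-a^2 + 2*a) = -2*a^5 - 3*a^4 + 5*a^3 - 9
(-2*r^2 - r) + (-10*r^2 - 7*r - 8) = -12*r^2 - 8*r - 8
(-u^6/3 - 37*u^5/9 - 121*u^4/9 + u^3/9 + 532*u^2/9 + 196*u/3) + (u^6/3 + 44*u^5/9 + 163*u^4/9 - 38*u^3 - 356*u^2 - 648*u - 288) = 7*u^5/9 + 14*u^4/3 - 341*u^3/9 - 2672*u^2/9 - 1748*u/3 - 288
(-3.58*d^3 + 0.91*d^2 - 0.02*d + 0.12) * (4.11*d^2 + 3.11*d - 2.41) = -14.7138*d^5 - 7.3937*d^4 + 11.3757*d^3 - 1.7621*d^2 + 0.4214*d - 0.2892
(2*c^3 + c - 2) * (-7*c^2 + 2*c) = -14*c^5 + 4*c^4 - 7*c^3 + 16*c^2 - 4*c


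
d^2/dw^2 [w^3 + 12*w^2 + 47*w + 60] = 6*w + 24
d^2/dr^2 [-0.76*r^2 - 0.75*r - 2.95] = -1.52000000000000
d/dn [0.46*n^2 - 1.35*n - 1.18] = 0.92*n - 1.35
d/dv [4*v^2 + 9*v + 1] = 8*v + 9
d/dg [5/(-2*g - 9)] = 10/(2*g + 9)^2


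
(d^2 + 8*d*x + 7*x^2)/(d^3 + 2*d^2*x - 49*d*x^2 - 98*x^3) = (-d - x)/(-d^2 + 5*d*x + 14*x^2)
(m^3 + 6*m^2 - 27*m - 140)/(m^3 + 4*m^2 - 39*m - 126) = (m^2 - m - 20)/(m^2 - 3*m - 18)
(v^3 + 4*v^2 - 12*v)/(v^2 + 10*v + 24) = v*(v - 2)/(v + 4)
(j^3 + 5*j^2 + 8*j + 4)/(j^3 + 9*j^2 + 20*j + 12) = (j + 2)/(j + 6)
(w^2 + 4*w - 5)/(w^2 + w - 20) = (w - 1)/(w - 4)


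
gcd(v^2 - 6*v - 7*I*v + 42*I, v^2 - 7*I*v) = v - 7*I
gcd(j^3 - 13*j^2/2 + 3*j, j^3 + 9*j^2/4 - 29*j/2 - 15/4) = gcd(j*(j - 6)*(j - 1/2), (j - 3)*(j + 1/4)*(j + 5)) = 1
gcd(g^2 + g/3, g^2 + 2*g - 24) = 1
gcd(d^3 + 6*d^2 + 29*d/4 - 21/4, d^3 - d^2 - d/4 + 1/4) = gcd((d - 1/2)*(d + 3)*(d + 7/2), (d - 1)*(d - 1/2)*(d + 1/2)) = d - 1/2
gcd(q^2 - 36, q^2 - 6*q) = q - 6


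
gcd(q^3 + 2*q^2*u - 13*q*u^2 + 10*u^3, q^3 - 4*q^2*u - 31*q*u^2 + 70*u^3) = q^2 + 3*q*u - 10*u^2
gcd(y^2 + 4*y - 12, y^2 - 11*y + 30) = 1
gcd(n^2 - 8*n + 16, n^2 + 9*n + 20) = 1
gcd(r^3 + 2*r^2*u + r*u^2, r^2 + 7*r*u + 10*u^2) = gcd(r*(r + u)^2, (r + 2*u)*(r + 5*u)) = 1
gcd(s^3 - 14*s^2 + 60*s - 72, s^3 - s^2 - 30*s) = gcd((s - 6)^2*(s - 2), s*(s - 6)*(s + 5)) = s - 6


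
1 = 1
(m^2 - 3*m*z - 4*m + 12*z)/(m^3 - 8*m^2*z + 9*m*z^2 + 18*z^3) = (4 - m)/(-m^2 + 5*m*z + 6*z^2)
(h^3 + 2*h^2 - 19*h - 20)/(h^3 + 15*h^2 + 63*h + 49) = (h^2 + h - 20)/(h^2 + 14*h + 49)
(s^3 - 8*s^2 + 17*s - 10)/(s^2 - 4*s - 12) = (-s^3 + 8*s^2 - 17*s + 10)/(-s^2 + 4*s + 12)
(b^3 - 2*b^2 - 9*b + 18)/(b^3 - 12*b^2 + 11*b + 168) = (b^2 - 5*b + 6)/(b^2 - 15*b + 56)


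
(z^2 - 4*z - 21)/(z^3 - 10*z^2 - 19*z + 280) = (z + 3)/(z^2 - 3*z - 40)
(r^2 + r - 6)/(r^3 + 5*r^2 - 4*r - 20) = (r + 3)/(r^2 + 7*r + 10)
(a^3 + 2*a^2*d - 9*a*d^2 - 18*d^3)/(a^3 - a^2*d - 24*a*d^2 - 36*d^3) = (a - 3*d)/(a - 6*d)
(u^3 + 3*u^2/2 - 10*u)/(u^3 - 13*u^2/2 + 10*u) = (u + 4)/(u - 4)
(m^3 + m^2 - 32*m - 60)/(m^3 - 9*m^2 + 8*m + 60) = (m + 5)/(m - 5)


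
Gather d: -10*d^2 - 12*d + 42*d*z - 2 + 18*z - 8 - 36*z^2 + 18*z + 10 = -10*d^2 + d*(42*z - 12) - 36*z^2 + 36*z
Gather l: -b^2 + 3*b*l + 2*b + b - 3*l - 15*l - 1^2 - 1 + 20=-b^2 + 3*b + l*(3*b - 18) + 18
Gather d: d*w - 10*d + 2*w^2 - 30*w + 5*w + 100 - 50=d*(w - 10) + 2*w^2 - 25*w + 50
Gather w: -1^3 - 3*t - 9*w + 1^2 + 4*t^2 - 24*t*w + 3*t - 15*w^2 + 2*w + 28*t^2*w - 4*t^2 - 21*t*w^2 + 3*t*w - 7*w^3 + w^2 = -7*w^3 + w^2*(-21*t - 14) + w*(28*t^2 - 21*t - 7)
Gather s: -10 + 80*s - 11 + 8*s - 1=88*s - 22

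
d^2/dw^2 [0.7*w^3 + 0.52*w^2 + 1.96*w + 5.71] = 4.2*w + 1.04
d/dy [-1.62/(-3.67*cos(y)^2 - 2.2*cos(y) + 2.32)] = (11.8908*cos(y) + 3.564)*sin(y)/(3.67*cos(y)^2 + 2.2*cos(y) - 2.32)^2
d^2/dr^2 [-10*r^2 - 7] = -20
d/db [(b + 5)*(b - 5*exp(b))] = b - (b + 5)*(5*exp(b) - 1) - 5*exp(b)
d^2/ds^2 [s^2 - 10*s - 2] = 2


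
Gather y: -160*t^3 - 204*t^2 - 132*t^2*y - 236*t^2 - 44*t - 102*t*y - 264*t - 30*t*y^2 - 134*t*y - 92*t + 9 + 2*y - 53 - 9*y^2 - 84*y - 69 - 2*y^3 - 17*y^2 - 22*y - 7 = -160*t^3 - 440*t^2 - 400*t - 2*y^3 + y^2*(-30*t - 26) + y*(-132*t^2 - 236*t - 104) - 120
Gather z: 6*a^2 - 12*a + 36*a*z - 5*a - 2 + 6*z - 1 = 6*a^2 - 17*a + z*(36*a + 6) - 3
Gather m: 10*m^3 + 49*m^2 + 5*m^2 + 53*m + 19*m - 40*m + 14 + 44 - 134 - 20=10*m^3 + 54*m^2 + 32*m - 96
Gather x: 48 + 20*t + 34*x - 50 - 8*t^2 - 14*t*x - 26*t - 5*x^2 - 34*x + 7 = -8*t^2 - 14*t*x - 6*t - 5*x^2 + 5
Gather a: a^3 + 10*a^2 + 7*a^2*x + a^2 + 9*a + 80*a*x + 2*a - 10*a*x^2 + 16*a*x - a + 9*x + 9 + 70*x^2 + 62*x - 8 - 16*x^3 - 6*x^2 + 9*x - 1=a^3 + a^2*(7*x + 11) + a*(-10*x^2 + 96*x + 10) - 16*x^3 + 64*x^2 + 80*x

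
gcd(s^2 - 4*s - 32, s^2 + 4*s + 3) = 1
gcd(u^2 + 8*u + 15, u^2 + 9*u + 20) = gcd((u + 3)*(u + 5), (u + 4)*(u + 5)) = u + 5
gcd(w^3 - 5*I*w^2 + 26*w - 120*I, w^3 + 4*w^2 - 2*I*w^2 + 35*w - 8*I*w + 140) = w + 5*I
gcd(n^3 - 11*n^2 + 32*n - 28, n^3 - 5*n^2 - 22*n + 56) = n^2 - 9*n + 14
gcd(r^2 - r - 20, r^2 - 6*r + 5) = r - 5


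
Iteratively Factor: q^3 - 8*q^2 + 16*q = (q)*(q^2 - 8*q + 16) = q*(q - 4)*(q - 4)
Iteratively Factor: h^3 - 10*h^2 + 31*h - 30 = (h - 2)*(h^2 - 8*h + 15) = (h - 5)*(h - 2)*(h - 3)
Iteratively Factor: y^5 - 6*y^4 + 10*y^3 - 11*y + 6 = (y + 1)*(y^4 - 7*y^3 + 17*y^2 - 17*y + 6) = (y - 2)*(y + 1)*(y^3 - 5*y^2 + 7*y - 3) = (y - 2)*(y - 1)*(y + 1)*(y^2 - 4*y + 3) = (y - 3)*(y - 2)*(y - 1)*(y + 1)*(y - 1)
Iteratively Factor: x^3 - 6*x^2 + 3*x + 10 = (x - 5)*(x^2 - x - 2) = (x - 5)*(x + 1)*(x - 2)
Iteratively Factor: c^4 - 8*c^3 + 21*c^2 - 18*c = (c)*(c^3 - 8*c^2 + 21*c - 18) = c*(c - 3)*(c^2 - 5*c + 6) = c*(c - 3)^2*(c - 2)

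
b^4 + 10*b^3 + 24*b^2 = b^2*(b + 4)*(b + 6)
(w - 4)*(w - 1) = w^2 - 5*w + 4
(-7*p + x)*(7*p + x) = -49*p^2 + x^2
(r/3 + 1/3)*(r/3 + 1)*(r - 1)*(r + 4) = r^4/9 + 7*r^3/9 + 11*r^2/9 - 7*r/9 - 4/3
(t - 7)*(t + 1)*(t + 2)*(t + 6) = t^4 + 2*t^3 - 43*t^2 - 128*t - 84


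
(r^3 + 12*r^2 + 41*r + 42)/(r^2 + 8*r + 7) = (r^2 + 5*r + 6)/(r + 1)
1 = 1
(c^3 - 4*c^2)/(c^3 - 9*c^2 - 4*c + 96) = c^2/(c^2 - 5*c - 24)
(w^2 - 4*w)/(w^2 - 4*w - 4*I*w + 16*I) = w/(w - 4*I)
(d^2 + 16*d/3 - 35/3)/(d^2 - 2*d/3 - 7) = (-3*d^2 - 16*d + 35)/(-3*d^2 + 2*d + 21)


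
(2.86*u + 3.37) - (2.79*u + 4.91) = 0.0699999999999998*u - 1.54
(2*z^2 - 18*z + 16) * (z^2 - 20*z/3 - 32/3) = 2*z^4 - 94*z^3/3 + 344*z^2/3 + 256*z/3 - 512/3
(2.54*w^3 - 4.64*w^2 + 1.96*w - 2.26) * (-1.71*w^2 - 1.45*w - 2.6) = -4.3434*w^5 + 4.2514*w^4 - 3.2276*w^3 + 13.0866*w^2 - 1.819*w + 5.876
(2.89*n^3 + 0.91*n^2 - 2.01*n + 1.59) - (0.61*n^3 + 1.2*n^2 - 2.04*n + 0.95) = 2.28*n^3 - 0.29*n^2 + 0.0300000000000002*n + 0.64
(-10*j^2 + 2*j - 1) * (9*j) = -90*j^3 + 18*j^2 - 9*j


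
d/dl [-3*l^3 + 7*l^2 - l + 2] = -9*l^2 + 14*l - 1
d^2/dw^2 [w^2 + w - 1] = 2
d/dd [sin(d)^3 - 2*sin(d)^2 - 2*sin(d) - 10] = (3*sin(d)^2 - 4*sin(d) - 2)*cos(d)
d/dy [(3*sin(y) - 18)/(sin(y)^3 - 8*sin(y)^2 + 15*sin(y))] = 6*(-sin(y)^3 + 13*sin(y)^2 - 48*sin(y) + 45)*cos(y)/((sin(y) - 5)^2*(sin(y) - 3)^2*sin(y)^2)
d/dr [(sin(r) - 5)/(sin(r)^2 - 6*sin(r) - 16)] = (10*sin(r) + cos(r)^2 - 47)*cos(r)/((sin(r) - 8)^2*(sin(r) + 2)^2)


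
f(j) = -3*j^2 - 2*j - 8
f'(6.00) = -38.00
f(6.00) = -128.00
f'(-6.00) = 34.00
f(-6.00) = -104.00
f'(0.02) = -2.12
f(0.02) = -8.04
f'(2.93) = -19.58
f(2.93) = -39.61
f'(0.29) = -3.74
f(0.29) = -8.83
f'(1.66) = -11.96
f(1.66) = -19.59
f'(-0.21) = -0.74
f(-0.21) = -7.71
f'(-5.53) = 31.18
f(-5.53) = -88.68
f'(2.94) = -19.64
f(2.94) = -39.81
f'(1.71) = -12.26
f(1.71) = -20.19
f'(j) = -6*j - 2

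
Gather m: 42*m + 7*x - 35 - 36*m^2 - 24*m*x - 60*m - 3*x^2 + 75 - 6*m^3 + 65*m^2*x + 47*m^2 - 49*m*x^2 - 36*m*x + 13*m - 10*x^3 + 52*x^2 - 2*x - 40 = -6*m^3 + m^2*(65*x + 11) + m*(-49*x^2 - 60*x - 5) - 10*x^3 + 49*x^2 + 5*x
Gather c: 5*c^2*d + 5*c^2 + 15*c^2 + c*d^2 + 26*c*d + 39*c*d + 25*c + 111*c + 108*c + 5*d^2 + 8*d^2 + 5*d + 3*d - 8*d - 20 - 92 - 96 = c^2*(5*d + 20) + c*(d^2 + 65*d + 244) + 13*d^2 - 208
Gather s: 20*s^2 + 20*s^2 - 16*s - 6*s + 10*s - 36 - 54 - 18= 40*s^2 - 12*s - 108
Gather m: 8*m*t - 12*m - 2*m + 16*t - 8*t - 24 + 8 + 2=m*(8*t - 14) + 8*t - 14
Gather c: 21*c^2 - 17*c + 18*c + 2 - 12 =21*c^2 + c - 10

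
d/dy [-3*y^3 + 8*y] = 8 - 9*y^2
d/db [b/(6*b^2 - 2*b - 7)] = (-6*b^2 - 7)/(36*b^4 - 24*b^3 - 80*b^2 + 28*b + 49)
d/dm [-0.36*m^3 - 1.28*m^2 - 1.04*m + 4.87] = -1.08*m^2 - 2.56*m - 1.04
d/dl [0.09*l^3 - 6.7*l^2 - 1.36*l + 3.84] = 0.27*l^2 - 13.4*l - 1.36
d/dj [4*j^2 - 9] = 8*j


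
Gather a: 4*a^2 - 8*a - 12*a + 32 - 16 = 4*a^2 - 20*a + 16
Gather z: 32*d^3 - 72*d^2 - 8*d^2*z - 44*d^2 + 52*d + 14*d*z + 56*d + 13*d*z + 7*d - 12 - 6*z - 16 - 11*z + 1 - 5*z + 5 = 32*d^3 - 116*d^2 + 115*d + z*(-8*d^2 + 27*d - 22) - 22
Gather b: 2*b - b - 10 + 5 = b - 5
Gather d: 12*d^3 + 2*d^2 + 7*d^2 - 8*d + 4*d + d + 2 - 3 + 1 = 12*d^3 + 9*d^2 - 3*d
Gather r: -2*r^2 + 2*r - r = -2*r^2 + r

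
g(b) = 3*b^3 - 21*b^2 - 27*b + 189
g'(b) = 9*b^2 - 42*b - 27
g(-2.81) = 32.49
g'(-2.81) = 162.08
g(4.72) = -90.82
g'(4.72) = -24.73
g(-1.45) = 174.85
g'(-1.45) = 52.82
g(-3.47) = -95.51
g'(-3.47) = 227.11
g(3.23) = -16.21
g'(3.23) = -68.76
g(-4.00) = -231.00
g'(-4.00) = 285.00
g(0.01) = 188.73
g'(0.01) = -27.42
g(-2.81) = 32.49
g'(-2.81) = 162.08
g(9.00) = 432.00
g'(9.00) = 324.00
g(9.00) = 432.00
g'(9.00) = 324.00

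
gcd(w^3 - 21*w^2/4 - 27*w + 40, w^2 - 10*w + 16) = w - 8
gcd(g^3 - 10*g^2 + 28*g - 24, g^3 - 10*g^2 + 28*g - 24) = g^3 - 10*g^2 + 28*g - 24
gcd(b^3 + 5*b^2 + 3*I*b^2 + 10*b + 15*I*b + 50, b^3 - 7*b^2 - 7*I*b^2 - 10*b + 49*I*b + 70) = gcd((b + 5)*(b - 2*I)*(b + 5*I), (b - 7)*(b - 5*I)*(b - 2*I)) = b - 2*I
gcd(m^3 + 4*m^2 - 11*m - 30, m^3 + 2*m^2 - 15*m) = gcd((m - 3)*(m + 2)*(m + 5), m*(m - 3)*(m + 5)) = m^2 + 2*m - 15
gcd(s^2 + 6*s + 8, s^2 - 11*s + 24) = 1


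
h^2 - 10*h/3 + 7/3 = (h - 7/3)*(h - 1)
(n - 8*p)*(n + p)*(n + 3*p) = n^3 - 4*n^2*p - 29*n*p^2 - 24*p^3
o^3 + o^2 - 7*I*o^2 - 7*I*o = o*(o + 1)*(o - 7*I)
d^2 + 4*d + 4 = (d + 2)^2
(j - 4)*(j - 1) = j^2 - 5*j + 4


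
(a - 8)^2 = a^2 - 16*a + 64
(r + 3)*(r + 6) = r^2 + 9*r + 18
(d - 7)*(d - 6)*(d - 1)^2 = d^4 - 15*d^3 + 69*d^2 - 97*d + 42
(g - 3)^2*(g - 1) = g^3 - 7*g^2 + 15*g - 9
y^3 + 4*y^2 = y^2*(y + 4)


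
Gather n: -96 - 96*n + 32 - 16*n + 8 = -112*n - 56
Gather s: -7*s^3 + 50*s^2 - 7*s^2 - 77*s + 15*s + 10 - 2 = -7*s^3 + 43*s^2 - 62*s + 8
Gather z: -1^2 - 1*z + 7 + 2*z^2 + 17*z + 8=2*z^2 + 16*z + 14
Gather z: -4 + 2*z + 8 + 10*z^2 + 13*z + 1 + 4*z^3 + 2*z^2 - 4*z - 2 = 4*z^3 + 12*z^2 + 11*z + 3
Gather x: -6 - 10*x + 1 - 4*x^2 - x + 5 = -4*x^2 - 11*x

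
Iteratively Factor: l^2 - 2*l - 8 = (l - 4)*(l + 2)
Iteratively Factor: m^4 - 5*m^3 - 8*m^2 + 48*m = (m)*(m^3 - 5*m^2 - 8*m + 48) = m*(m - 4)*(m^2 - m - 12) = m*(m - 4)^2*(m + 3)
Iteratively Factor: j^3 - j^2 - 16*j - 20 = (j + 2)*(j^2 - 3*j - 10) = (j + 2)^2*(j - 5)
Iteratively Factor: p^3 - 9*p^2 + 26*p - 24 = (p - 4)*(p^2 - 5*p + 6) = (p - 4)*(p - 3)*(p - 2)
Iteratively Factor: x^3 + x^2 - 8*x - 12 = (x - 3)*(x^2 + 4*x + 4) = (x - 3)*(x + 2)*(x + 2)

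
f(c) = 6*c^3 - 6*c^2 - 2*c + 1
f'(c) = 18*c^2 - 12*c - 2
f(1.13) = -0.26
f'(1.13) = 7.42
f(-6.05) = -1535.19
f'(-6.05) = 729.44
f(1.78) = 12.27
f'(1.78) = 33.67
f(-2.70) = -155.44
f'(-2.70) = 161.62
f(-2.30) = -99.14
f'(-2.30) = 120.82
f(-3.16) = -241.92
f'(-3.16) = 215.66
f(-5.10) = -940.77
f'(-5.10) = 527.38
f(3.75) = 225.53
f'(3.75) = 206.12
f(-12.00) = -11207.00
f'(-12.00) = 2734.00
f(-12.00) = -11207.00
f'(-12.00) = 2734.00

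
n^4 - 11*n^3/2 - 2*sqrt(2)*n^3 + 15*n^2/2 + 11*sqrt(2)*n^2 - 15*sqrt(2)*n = n*(n - 3)*(n - 5/2)*(n - 2*sqrt(2))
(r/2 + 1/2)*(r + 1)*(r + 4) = r^3/2 + 3*r^2 + 9*r/2 + 2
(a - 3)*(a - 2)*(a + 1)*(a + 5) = a^4 + a^3 - 19*a^2 + 11*a + 30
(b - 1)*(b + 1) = b^2 - 1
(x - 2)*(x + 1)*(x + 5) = x^3 + 4*x^2 - 7*x - 10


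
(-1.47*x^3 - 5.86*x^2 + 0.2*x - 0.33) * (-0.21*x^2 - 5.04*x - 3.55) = 0.3087*x^5 + 8.6394*x^4 + 34.7109*x^3 + 19.8643*x^2 + 0.9532*x + 1.1715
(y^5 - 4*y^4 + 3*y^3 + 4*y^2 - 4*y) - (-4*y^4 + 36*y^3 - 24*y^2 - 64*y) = y^5 - 33*y^3 + 28*y^2 + 60*y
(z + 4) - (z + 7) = -3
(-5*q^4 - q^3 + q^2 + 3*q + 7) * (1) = -5*q^4 - q^3 + q^2 + 3*q + 7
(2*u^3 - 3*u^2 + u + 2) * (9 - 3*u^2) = -6*u^5 + 9*u^4 + 15*u^3 - 33*u^2 + 9*u + 18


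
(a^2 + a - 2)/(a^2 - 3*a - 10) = (a - 1)/(a - 5)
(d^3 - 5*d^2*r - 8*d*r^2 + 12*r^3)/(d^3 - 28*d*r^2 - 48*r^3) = (d - r)/(d + 4*r)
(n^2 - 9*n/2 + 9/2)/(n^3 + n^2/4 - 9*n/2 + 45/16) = 8*(n - 3)/(8*n^2 + 14*n - 15)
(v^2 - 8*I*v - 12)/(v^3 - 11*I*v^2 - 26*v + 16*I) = (v - 6*I)/(v^2 - 9*I*v - 8)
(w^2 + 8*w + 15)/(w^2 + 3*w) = (w + 5)/w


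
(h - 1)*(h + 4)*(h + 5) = h^3 + 8*h^2 + 11*h - 20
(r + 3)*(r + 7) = r^2 + 10*r + 21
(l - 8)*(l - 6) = l^2 - 14*l + 48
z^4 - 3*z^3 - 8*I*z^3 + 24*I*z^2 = z^2*(z - 3)*(z - 8*I)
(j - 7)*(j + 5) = j^2 - 2*j - 35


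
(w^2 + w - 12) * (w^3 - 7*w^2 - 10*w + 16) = w^5 - 6*w^4 - 29*w^3 + 90*w^2 + 136*w - 192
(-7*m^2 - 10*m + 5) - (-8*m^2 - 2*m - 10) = m^2 - 8*m + 15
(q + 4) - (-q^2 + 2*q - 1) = q^2 - q + 5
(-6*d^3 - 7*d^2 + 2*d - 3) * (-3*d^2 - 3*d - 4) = 18*d^5 + 39*d^4 + 39*d^3 + 31*d^2 + d + 12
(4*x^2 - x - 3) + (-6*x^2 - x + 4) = -2*x^2 - 2*x + 1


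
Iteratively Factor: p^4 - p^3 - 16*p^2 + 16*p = (p - 4)*(p^3 + 3*p^2 - 4*p) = (p - 4)*(p + 4)*(p^2 - p) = p*(p - 4)*(p + 4)*(p - 1)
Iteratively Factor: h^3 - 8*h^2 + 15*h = (h - 5)*(h^2 - 3*h) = (h - 5)*(h - 3)*(h)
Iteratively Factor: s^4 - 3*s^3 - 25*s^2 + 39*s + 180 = (s - 5)*(s^3 + 2*s^2 - 15*s - 36) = (s - 5)*(s - 4)*(s^2 + 6*s + 9) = (s - 5)*(s - 4)*(s + 3)*(s + 3)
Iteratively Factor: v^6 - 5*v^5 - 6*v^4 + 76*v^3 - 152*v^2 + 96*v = (v + 4)*(v^5 - 9*v^4 + 30*v^3 - 44*v^2 + 24*v) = (v - 2)*(v + 4)*(v^4 - 7*v^3 + 16*v^2 - 12*v) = (v - 2)^2*(v + 4)*(v^3 - 5*v^2 + 6*v) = (v - 2)^3*(v + 4)*(v^2 - 3*v) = (v - 3)*(v - 2)^3*(v + 4)*(v)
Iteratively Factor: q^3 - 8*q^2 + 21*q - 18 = (q - 2)*(q^2 - 6*q + 9) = (q - 3)*(q - 2)*(q - 3)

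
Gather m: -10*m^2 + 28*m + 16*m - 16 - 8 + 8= -10*m^2 + 44*m - 16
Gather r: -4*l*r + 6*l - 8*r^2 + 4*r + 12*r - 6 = 6*l - 8*r^2 + r*(16 - 4*l) - 6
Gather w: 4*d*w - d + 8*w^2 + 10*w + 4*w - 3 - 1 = -d + 8*w^2 + w*(4*d + 14) - 4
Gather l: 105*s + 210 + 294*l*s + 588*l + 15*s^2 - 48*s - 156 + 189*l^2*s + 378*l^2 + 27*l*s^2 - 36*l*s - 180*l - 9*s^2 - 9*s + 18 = l^2*(189*s + 378) + l*(27*s^2 + 258*s + 408) + 6*s^2 + 48*s + 72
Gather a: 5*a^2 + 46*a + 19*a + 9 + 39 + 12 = 5*a^2 + 65*a + 60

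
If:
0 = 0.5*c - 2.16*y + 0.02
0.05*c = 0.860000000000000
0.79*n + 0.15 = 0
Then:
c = 17.20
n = -0.19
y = 3.99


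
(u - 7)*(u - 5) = u^2 - 12*u + 35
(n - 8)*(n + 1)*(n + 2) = n^3 - 5*n^2 - 22*n - 16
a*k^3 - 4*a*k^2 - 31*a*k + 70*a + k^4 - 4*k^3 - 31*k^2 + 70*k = (a + k)*(k - 7)*(k - 2)*(k + 5)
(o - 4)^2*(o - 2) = o^3 - 10*o^2 + 32*o - 32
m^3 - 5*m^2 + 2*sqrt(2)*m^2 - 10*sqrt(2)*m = m*(m - 5)*(m + 2*sqrt(2))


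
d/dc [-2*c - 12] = -2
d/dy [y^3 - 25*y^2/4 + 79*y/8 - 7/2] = 3*y^2 - 25*y/2 + 79/8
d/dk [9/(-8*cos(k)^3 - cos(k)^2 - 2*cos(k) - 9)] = 18*(12*sin(k)^2 - cos(k) - 13)*sin(k)/(8*cos(k)^3 + cos(k)^2 + 2*cos(k) + 9)^2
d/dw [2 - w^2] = -2*w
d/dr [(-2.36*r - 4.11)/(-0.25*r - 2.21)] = (1.047025*r + 9.255701)/(0.25*r + 2.21)^3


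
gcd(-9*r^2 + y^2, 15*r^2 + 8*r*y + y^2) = 3*r + y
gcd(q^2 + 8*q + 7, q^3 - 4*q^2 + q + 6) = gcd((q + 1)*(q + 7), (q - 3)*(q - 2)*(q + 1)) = q + 1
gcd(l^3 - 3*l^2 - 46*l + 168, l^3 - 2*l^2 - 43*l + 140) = l^2 + 3*l - 28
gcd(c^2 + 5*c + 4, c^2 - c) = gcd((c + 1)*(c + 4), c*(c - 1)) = 1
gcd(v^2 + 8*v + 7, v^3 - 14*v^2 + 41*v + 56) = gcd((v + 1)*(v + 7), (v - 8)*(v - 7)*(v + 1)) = v + 1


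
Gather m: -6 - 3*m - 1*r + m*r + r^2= m*(r - 3) + r^2 - r - 6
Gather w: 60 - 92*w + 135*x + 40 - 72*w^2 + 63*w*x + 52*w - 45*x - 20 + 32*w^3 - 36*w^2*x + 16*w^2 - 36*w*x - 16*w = 32*w^3 + w^2*(-36*x - 56) + w*(27*x - 56) + 90*x + 80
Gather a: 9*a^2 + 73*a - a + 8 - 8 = 9*a^2 + 72*a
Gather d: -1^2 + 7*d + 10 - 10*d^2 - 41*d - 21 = -10*d^2 - 34*d - 12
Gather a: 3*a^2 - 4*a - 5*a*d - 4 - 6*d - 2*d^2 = 3*a^2 + a*(-5*d - 4) - 2*d^2 - 6*d - 4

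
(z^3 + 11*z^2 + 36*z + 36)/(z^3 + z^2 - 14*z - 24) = (z + 6)/(z - 4)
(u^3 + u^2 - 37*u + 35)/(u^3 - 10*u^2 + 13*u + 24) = (u^3 + u^2 - 37*u + 35)/(u^3 - 10*u^2 + 13*u + 24)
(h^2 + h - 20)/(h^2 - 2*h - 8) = (h + 5)/(h + 2)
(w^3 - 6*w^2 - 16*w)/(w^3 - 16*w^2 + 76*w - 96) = w*(w + 2)/(w^2 - 8*w + 12)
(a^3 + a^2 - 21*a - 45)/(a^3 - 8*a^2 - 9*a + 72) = (a^2 - 2*a - 15)/(a^2 - 11*a + 24)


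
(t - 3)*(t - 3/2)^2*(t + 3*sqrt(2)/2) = t^4 - 6*t^3 + 3*sqrt(2)*t^3/2 - 9*sqrt(2)*t^2 + 45*t^2/4 - 27*t/4 + 135*sqrt(2)*t/8 - 81*sqrt(2)/8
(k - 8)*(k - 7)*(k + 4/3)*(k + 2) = k^4 - 35*k^3/3 + 26*k^2/3 + 440*k/3 + 448/3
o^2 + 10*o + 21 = (o + 3)*(o + 7)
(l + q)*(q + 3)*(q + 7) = l*q^2 + 10*l*q + 21*l + q^3 + 10*q^2 + 21*q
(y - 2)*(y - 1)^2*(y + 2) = y^4 - 2*y^3 - 3*y^2 + 8*y - 4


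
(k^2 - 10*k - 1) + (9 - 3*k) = k^2 - 13*k + 8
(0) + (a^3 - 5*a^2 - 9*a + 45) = a^3 - 5*a^2 - 9*a + 45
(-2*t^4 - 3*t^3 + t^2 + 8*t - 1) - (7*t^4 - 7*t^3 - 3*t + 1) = -9*t^4 + 4*t^3 + t^2 + 11*t - 2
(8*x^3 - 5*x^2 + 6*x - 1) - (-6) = 8*x^3 - 5*x^2 + 6*x + 5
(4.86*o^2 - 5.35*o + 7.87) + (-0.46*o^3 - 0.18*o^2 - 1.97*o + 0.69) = -0.46*o^3 + 4.68*o^2 - 7.32*o + 8.56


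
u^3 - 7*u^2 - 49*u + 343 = (u - 7)^2*(u + 7)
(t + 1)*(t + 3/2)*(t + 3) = t^3 + 11*t^2/2 + 9*t + 9/2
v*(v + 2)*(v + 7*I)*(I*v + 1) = I*v^4 - 6*v^3 + 2*I*v^3 - 12*v^2 + 7*I*v^2 + 14*I*v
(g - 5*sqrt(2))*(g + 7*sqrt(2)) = g^2 + 2*sqrt(2)*g - 70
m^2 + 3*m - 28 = (m - 4)*(m + 7)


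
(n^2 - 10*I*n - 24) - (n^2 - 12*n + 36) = 12*n - 10*I*n - 60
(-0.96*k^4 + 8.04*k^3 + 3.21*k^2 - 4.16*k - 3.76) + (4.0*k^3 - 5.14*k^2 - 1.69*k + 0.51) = -0.96*k^4 + 12.04*k^3 - 1.93*k^2 - 5.85*k - 3.25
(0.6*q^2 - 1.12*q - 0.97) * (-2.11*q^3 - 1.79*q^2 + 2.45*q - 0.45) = -1.266*q^5 + 1.2892*q^4 + 5.5215*q^3 - 1.2777*q^2 - 1.8725*q + 0.4365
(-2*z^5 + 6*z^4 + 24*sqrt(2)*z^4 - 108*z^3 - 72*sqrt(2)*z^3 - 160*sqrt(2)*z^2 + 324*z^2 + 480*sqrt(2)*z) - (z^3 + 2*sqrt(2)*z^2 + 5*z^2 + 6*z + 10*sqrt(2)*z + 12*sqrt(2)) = -2*z^5 + 6*z^4 + 24*sqrt(2)*z^4 - 109*z^3 - 72*sqrt(2)*z^3 - 162*sqrt(2)*z^2 + 319*z^2 - 6*z + 470*sqrt(2)*z - 12*sqrt(2)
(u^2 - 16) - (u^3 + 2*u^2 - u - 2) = -u^3 - u^2 + u - 14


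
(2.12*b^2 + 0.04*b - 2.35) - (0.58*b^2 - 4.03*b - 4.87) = 1.54*b^2 + 4.07*b + 2.52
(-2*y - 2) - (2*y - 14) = 12 - 4*y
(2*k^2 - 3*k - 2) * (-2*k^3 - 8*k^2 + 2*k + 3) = -4*k^5 - 10*k^4 + 32*k^3 + 16*k^2 - 13*k - 6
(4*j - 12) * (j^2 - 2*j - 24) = 4*j^3 - 20*j^2 - 72*j + 288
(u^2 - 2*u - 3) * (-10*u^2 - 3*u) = -10*u^4 + 17*u^3 + 36*u^2 + 9*u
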